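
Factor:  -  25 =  - 5^2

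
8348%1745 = 1368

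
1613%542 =529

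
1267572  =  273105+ 994467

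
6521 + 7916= 14437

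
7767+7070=14837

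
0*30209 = 0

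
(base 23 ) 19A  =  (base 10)746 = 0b1011101010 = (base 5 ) 10441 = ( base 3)1000122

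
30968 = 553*56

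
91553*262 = 23986886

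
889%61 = 35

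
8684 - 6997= 1687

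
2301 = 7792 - 5491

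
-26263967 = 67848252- 94112219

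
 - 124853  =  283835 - 408688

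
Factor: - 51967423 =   -  51967423^1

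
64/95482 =32/47741  =  0.00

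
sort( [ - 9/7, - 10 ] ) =[ - 10, - 9/7 ]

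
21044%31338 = 21044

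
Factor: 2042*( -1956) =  - 2^3*3^1*163^1*1021^1 = - 3994152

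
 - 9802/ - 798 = 12 + 113/399 = 12.28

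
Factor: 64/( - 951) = -2^6  *3^( - 1 ) * 317^(-1 )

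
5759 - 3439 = 2320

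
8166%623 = 67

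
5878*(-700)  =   - 4114600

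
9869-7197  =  2672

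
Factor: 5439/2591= 3^1 * 7^2 * 37^1 *2591^( -1 )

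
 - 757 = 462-1219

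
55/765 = 11/153 = 0.07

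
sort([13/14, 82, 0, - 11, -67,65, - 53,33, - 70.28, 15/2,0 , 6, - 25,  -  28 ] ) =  [ - 70.28,  -  67,-53, - 28, - 25, - 11, 0,0, 13/14 , 6,15/2, 33, 65,82]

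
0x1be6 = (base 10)7142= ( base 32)6v6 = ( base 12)4172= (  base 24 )C9E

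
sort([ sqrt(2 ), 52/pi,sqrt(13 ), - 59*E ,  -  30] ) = [ - 59*E, - 30,sqrt(2 ),sqrt( 13 ),  52/pi]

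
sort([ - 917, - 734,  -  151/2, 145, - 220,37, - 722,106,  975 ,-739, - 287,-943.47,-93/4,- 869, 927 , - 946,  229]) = [ - 946,-943.47, -917, - 869, - 739,-734,-722,-287,- 220, - 151/2,-93/4, 37 , 106 , 145, 229,  927, 975] 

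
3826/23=3826/23 = 166.35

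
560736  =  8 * 70092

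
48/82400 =3/5150  =  0.00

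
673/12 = 56 + 1/12  =  56.08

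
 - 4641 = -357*13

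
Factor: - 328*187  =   - 2^3*11^1*17^1 * 41^1 = - 61336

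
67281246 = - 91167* ( - 738)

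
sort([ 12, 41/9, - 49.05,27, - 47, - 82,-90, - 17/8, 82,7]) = [-90, - 82, - 49.05, - 47 , - 17/8,  41/9,7, 12, 27,  82]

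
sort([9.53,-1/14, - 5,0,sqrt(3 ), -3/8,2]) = [ - 5, - 3/8, - 1/14 , 0, sqrt( 3 ),2,9.53 ]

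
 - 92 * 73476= - 6759792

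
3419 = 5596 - 2177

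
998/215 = 4 + 138/215 = 4.64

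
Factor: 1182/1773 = 2^1*3^(-1) = 2/3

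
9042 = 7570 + 1472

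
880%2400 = 880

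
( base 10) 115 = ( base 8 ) 163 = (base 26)4b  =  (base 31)3M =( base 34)3d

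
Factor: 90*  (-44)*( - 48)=2^7 * 3^3*5^1 * 11^1 = 190080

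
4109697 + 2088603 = 6198300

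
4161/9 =1387/3= 462.33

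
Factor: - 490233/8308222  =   - 2^(  -  1)*3^1*13^( - 1)*163411^1*319547^( - 1 ) 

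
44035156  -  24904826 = 19130330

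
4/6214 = 2/3107=0.00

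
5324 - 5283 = 41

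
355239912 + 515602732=870842644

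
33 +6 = 39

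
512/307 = 1+205/307 = 1.67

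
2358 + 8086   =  10444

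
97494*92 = 8969448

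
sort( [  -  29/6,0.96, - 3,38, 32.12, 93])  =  [ - 29/6,  -  3,0.96, 32.12,38,  93 ]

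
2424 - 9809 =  - 7385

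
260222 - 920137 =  - 659915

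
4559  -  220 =4339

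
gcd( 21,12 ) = 3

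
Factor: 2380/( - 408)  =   - 2^(-1)*3^(-1 )*5^1 * 7^1  =  -  35/6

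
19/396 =19/396 =0.05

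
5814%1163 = 1162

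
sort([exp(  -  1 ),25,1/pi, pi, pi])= [1/pi, exp( - 1), pi, pi,25 ]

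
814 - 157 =657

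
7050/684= 10 + 35/114 = 10.31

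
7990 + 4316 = 12306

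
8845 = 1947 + 6898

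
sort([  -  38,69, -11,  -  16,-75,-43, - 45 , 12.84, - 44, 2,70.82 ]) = [-75, - 45, - 44,  -  43, - 38,-16, - 11, 2, 12.84 , 69, 70.82 ] 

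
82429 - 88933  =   - 6504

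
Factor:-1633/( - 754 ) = 2^( - 1) * 13^ ( - 1 )*23^1 * 29^(- 1)*71^1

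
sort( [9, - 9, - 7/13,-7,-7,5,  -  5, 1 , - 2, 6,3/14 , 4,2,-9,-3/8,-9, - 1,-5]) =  [ - 9,-9, - 9,- 7, - 7, - 5,-5, - 2, - 1, - 7/13, -3/8, 3/14, 1,2,4,5,6,9]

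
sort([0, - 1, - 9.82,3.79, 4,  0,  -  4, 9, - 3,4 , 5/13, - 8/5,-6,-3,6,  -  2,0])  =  [ - 9.82,  -  6, - 4, - 3, - 3, - 2,  -  8/5,  -  1,0,0 , 0,5/13,  3.79 , 4,4, 6, 9 ] 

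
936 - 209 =727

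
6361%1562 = 113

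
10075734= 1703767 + 8371967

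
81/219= 27/73 = 0.37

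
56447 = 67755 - 11308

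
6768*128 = 866304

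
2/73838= 1/36919 = 0.00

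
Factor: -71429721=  - 3^1*11^1*19^1 * 37^1*3079^1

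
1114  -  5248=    - 4134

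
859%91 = 40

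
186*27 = 5022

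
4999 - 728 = 4271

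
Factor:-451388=  -  2^2*  7^4*47^1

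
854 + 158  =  1012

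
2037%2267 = 2037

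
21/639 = 7/213=   0.03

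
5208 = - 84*(-62)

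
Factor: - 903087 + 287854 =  - 615233 = - 615233^1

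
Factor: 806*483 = 2^1*3^1*7^1*13^1*23^1*31^1 = 389298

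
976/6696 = 122/837 = 0.15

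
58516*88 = 5149408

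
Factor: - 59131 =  - 29^1*2039^1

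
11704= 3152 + 8552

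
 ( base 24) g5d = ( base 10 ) 9349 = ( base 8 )22205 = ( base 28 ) BPP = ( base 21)1044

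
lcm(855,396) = 37620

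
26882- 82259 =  - 55377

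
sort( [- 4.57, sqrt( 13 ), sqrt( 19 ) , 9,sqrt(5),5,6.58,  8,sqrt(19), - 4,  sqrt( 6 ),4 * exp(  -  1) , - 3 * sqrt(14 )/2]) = [ - 3*sqrt ( 14) /2 ,  -  4.57, - 4, 4 * exp(-1 ),  sqrt( 5 ) , sqrt(6) , sqrt(13),sqrt ( 19 ), sqrt(19),5,6.58, 8 , 9] 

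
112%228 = 112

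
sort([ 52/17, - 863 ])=[ -863,52/17 ] 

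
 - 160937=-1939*83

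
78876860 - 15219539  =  63657321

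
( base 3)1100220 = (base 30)136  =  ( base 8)1744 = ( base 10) 996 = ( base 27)19O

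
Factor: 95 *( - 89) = - 5^1*19^1*89^1 = -  8455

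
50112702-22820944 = 27291758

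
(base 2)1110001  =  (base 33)3E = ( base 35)38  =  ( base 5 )423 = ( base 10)113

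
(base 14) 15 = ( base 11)18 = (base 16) 13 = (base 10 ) 19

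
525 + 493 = 1018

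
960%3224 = 960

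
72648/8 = 9081 = 9081.00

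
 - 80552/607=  - 80552/607=-132.71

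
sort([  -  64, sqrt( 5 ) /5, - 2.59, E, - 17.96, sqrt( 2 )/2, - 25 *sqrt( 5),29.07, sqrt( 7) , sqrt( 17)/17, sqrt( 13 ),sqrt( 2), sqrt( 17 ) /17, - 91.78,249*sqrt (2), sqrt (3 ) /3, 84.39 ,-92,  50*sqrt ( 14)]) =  [ - 92, - 91.78, - 64, - 25*sqrt ( 5),- 17.96,  -  2.59,sqrt( 17 ) /17,sqrt( 17) /17,sqrt(5)/5, sqrt(3)/3, sqrt( 2 )/2, sqrt( 2 ), sqrt( 7), E,  sqrt( 13), 29.07, 84.39, 50*sqrt ( 14 ), 249*sqrt( 2)] 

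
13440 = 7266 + 6174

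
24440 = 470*52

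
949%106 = 101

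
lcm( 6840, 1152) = 109440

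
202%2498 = 202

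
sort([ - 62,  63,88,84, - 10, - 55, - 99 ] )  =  [ - 99, - 62,-55, - 10,  63, 84,88]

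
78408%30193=18022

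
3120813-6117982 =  - 2997169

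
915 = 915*1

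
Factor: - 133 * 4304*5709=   -  2^4*3^1*7^1*11^1*19^1 * 173^1*269^1 =- 3268014288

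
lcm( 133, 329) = 6251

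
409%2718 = 409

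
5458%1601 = 655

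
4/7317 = 4/7317 = 0.00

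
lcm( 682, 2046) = 2046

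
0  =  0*41643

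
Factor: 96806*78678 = 7616502468 = 2^2 * 3^3 * 31^1*47^1*97^1*499^1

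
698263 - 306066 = 392197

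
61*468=28548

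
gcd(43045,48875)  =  5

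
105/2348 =105/2348 = 0.04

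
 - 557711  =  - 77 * 7243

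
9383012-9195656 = 187356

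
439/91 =4 + 75/91= 4.82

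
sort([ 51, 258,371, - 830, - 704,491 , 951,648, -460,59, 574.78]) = [ - 830 , - 704,-460, 51, 59, 258,371,491,  574.78, 648, 951]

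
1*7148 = 7148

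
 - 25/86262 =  - 1 +86237/86262 = - 0.00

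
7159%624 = 295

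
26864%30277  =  26864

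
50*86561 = 4328050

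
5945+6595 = 12540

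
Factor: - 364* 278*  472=-2^6*7^1*13^1*59^1* 139^1 = - 47762624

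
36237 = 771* 47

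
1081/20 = 54 + 1/20 = 54.05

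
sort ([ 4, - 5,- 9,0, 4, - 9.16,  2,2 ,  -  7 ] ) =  [  -  9.16, - 9, - 7,-5,0,  2,2,4 , 4]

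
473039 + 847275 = 1320314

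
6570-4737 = 1833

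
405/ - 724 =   -  1 + 319/724 = - 0.56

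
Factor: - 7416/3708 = -2^1 = - 2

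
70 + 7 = 77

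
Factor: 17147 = 13^1*1319^1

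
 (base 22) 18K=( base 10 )680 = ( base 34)k0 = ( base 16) 2a8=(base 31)lt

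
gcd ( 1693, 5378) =1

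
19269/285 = 6423/95   =  67.61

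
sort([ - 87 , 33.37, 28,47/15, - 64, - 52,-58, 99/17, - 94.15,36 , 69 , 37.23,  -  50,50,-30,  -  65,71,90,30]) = [- 94.15, - 87, - 65,- 64,-58 , - 52, - 50, - 30, 47/15 , 99/17, 28,  30,33.37, 36,37.23,50,69, 71, 90]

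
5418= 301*18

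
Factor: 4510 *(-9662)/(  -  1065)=2^2  *  3^( -1)*11^1*41^1*71^( - 1)*4831^1= 8715124/213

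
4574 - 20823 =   -  16249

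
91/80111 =91/80111 = 0.00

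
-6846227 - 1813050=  - 8659277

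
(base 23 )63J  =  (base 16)cbe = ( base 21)787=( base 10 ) 3262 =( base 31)3c7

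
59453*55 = 3269915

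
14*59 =826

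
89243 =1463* 61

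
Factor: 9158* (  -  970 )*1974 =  - 2^3*3^1 * 5^1*7^1*19^1*47^1*97^1 * 241^1 = - 17535555240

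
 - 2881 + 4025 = 1144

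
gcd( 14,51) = 1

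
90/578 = 45/289  =  0.16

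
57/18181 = 57/18181 = 0.00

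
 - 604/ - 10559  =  604/10559 = 0.06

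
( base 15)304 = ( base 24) 147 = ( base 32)l7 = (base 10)679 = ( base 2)1010100111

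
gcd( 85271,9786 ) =1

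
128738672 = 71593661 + 57145011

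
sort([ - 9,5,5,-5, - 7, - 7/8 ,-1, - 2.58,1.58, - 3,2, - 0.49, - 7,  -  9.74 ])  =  [ - 9.74, - 9, - 7,  -  7,  -  5, - 3,-2.58,-1, - 7/8, - 0.49,1.58,2,5,5]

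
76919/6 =76919/6 =12819.83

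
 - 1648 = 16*( - 103)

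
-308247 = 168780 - 477027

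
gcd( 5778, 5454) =54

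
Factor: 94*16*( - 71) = -2^5 * 47^1*71^1=- 106784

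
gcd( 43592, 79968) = 8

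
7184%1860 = 1604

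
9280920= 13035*712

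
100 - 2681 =-2581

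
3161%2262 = 899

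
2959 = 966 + 1993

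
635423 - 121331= 514092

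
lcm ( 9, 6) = 18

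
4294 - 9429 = -5135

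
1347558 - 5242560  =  -3895002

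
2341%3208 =2341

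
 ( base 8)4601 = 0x981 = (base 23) 4di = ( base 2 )100110000001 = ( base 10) 2433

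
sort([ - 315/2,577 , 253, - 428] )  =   [ - 428, - 315/2, 253,577] 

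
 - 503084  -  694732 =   -  1197816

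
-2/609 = -1 + 607/609 = -0.00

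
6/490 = 3/245 = 0.01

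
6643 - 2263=4380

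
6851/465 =221/15  =  14.73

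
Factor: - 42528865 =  - 5^1*463^1 * 18371^1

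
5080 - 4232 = 848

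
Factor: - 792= - 2^3*3^2*11^1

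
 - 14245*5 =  - 71225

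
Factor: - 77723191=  - 7^1*13^1*173^1*4937^1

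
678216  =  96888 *7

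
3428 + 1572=5000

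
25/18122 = 25/18122 = 0.00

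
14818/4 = 7409/2 = 3704.50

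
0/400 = 0 = 0.00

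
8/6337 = 8/6337 = 0.00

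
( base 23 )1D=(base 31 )15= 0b100100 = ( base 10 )36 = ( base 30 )16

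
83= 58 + 25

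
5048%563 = 544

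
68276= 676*101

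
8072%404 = 396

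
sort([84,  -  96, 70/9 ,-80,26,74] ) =[ - 96 ,  -  80,70/9, 26, 74, 84 ]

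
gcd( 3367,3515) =37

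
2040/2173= 2040/2173 = 0.94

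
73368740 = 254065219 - 180696479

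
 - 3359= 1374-4733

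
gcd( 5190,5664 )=6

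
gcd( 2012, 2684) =4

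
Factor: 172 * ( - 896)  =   - 2^9 * 7^1 * 43^1 = - 154112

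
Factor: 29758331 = 29758331^1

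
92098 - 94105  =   - 2007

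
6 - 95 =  - 89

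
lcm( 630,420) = 1260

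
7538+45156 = 52694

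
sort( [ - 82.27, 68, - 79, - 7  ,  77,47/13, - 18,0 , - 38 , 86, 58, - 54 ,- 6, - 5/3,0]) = [ - 82.27, - 79, - 54, -38,-18, - 7, - 6, - 5/3, 0,0 , 47/13, 58,  68 , 77,86]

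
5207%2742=2465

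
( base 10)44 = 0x2c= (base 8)54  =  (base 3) 1122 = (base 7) 62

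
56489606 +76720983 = 133210589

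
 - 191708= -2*95854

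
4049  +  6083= 10132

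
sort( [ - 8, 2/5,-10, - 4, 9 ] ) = [ - 10, - 8,-4, 2/5 , 9 ]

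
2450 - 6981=-4531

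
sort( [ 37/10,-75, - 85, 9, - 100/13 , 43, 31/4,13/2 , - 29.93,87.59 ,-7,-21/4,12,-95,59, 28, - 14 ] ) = [-95 , - 85, - 75 ,-29.93 ,-14,-100/13,-7, - 21/4, 37/10,13/2 , 31/4, 9 , 12,28,  43, 59, 87.59 ] 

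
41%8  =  1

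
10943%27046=10943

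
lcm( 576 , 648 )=5184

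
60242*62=3735004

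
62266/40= 1556 + 13/20=1556.65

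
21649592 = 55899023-34249431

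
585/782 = 585/782 = 0.75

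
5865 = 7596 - 1731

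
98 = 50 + 48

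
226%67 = 25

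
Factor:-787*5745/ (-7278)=2^(  -  1 ) * 5^1*383^1*787^1*1213^ (-1 )=1507105/2426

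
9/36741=3/12247 = 0.00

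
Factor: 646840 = 2^3*5^1*103^1 * 157^1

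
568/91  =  568/91 = 6.24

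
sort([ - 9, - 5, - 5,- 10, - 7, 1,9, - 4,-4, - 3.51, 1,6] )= [ - 10, - 9,-7 , - 5, - 5, -4, - 4, - 3.51, 1, 1,6,9]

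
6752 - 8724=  - 1972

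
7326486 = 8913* 822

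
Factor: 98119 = 7^1 *107^1 * 131^1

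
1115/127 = 8+99/127  =  8.78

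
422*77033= 32507926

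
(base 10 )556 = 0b1000101100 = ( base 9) 677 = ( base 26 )la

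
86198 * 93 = 8016414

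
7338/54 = 135 + 8/9 = 135.89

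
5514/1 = 5514 = 5514.00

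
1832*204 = 373728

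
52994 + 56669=109663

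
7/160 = 7/160 = 0.04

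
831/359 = 2 + 113/359 = 2.31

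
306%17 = 0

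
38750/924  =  41 + 433/462 = 41.94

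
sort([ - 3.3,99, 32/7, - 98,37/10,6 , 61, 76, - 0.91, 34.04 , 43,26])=[ - 98, - 3.3,  -  0.91,37/10, 32/7 , 6,26,34.04, 43,61,  76,99 ]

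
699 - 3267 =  - 2568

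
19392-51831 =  - 32439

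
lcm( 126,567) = 1134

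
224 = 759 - 535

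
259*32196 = 8338764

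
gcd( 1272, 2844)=12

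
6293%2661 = 971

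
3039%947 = 198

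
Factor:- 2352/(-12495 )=2^4*5^(  -  1)*17^ (-1 )=16/85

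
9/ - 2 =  - 9/2= - 4.50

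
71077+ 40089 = 111166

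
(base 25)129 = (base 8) 1254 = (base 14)36C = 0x2ac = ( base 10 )684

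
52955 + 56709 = 109664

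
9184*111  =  1019424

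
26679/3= 8893 = 8893.00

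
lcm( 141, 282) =282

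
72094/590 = 122 + 57/295 = 122.19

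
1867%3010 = 1867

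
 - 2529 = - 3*843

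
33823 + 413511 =447334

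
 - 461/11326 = -461/11326 = - 0.04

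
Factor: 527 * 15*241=3^1*5^1*17^1*31^1 * 241^1 = 1905105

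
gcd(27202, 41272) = 938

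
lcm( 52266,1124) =104532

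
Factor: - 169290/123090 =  - 3^3 * 19^1*373^(-1 ) = -513/373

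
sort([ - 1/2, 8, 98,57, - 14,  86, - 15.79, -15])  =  [ - 15.79,-15, -14, - 1/2,  8, 57,86,98]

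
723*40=28920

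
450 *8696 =3913200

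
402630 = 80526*5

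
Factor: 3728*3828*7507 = 2^6* 3^1 * 11^1*29^1*233^1 * 7507^1 = 107130775488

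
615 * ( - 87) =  - 53505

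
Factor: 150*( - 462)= - 2^2*3^2*5^2 *7^1*11^1 = - 69300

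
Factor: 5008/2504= 2^1 = 2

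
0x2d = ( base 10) 45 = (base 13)36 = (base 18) 29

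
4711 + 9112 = 13823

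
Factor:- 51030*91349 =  - 2^1*3^6 * 5^1*7^1*167^1 * 547^1 = - 4661539470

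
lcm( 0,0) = 0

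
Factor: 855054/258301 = 2^1 * 3^2 *43^( - 1)* 67^1 * 709^1 * 6007^( - 1) 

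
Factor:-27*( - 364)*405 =2^2*3^7 * 5^1*7^1 * 13^1 = 3980340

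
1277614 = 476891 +800723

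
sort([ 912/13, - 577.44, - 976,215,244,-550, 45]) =[  -  976, - 577.44, - 550, 45, 912/13,215, 244] 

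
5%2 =1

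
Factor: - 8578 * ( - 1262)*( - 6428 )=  - 69585902608 = - 2^4 * 631^1*1607^1*4289^1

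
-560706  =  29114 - 589820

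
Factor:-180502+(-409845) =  - 43^1 * 13729^1 = - 590347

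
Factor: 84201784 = 2^3*383^1*27481^1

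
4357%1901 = 555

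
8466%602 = 38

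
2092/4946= 1046/2473  =  0.42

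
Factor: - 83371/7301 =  - 7^( - 2 ) * 149^( - 1) * 263^1*317^1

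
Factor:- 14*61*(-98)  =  83692 = 2^2*7^3*61^1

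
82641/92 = 82641/92 = 898.27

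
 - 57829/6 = -9639 + 5/6=- 9638.17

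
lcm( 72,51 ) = 1224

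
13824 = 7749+6075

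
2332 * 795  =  1853940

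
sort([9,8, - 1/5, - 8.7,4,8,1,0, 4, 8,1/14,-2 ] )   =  [ - 8.7, - 2, - 1/5, 0, 1/14 , 1 , 4,4 , 8, 8,8,9 ] 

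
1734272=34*51008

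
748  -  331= 417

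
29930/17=29930/17 = 1760.59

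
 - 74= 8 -82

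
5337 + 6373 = 11710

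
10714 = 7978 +2736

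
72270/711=101 + 51/79 = 101.65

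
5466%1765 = 171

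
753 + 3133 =3886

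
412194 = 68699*6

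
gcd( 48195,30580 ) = 5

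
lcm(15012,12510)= 75060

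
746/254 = 373/127 = 2.94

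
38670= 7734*5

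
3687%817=419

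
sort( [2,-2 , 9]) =[ - 2, 2, 9 ]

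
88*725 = 63800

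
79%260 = 79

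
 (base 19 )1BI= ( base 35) GS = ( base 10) 588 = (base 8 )1114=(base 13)363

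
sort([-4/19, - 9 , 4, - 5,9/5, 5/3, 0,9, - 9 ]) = [ - 9,-9, -5, - 4/19, 0,5/3 , 9/5 , 4,9]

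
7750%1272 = 118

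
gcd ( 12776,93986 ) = 2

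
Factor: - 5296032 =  - 2^5*3^2*7^1*37^1*71^1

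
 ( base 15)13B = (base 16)119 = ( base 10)281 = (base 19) ef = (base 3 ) 101102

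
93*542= 50406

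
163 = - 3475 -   -  3638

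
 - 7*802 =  - 5614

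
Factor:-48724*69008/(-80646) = 1681172896/40323 = 2^5*3^(-1)*13^1*19^1*227^1*937^1*13441^ ( - 1)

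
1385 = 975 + 410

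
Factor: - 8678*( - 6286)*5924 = 323153654992 = 2^4*7^1* 449^1 * 1481^1*4339^1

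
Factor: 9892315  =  5^1 * 1978463^1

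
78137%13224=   12017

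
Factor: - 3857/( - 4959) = 3^(-2) * 7^1 = 7/9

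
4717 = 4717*1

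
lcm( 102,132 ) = 2244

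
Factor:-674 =-2^1*337^1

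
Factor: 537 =3^1*179^1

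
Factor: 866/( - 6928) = -1/8 = -2^( - 3 ) 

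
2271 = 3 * 757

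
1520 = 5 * 304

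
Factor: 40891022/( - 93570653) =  - 2^1*11^(-1)*41^1*43^1*11597^1*8506423^( - 1)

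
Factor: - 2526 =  - 2^1*3^1*421^1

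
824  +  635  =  1459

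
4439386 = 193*23002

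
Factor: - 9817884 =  - 2^2*3^2*272719^1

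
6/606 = 1/101=0.01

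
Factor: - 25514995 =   -  5^1*11^1 *53^1*8753^1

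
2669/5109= 2669/5109= 0.52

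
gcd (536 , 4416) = 8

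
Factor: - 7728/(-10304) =3/4 = 2^( - 2) * 3^1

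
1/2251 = 1/2251 = 0.00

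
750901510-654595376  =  96306134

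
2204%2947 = 2204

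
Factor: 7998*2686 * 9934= 213408426552 = 2^3*3^1*17^1*31^1*43^1*79^1*4967^1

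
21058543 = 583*36121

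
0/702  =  0 = 0.00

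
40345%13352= 289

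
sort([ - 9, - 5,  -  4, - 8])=[ - 9, - 8,- 5, - 4 ]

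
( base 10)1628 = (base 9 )2208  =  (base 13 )983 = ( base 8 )3134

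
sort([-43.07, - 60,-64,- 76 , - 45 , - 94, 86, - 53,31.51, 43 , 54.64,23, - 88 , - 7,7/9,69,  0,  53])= [  -  94 ,-88,- 76, - 64, - 60, - 53  , -45, - 43.07, - 7  ,  0, 7/9,23, 31.51,43,53,54.64, 69,86] 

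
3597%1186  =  39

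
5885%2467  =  951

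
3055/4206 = 3055/4206 = 0.73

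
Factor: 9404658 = 2^1*3^2* 19^1* 107^1* 257^1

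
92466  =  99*934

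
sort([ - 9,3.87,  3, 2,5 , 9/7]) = [ - 9,9/7, 2,3, 3.87,5 ]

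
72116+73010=145126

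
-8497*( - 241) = 2047777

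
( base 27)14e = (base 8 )1523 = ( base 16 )353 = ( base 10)851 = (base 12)5AB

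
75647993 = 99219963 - 23571970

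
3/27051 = 1/9017 = 0.00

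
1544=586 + 958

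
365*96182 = 35106430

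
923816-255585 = 668231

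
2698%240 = 58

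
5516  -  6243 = - 727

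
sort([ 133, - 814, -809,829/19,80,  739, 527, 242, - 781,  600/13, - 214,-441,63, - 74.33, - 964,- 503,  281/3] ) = [-964, - 814,-809, - 781,-503, - 441,-214, - 74.33,829/19,600/13,63, 80, 281/3,133, 242,527,739] 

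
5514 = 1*5514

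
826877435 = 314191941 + 512685494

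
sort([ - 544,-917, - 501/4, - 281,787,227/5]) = [ - 917, - 544, - 281, - 501/4,227/5,787] 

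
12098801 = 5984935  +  6113866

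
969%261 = 186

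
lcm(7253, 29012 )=29012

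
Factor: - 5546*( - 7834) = 2^2 * 47^1*59^1*3917^1 = 43447364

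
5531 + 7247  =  12778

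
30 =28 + 2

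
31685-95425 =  - 63740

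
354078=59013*6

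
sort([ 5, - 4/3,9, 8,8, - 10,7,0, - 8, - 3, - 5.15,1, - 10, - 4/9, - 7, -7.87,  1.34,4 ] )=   [- 10, - 10, - 8,-7.87,-7, - 5.15 , - 3, - 4/3,-4/9, 0, 1, 1.34, 4,5,7,8,  8,9]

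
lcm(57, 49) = 2793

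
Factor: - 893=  - 19^1*  47^1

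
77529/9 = 8614 +1/3 = 8614.33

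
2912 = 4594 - 1682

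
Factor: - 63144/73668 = -2^1*3^1* 7^( - 1)=   -6/7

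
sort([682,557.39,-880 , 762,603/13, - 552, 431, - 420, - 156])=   [ - 880, - 552, - 420, - 156,603/13,431,557.39,682,762]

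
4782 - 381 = 4401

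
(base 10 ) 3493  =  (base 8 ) 6645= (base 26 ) 549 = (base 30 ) 3qd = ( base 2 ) 110110100101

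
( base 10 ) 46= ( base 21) 24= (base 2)101110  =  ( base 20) 26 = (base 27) 1j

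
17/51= 1/3 = 0.33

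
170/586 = 85/293 = 0.29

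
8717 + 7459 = 16176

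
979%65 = 4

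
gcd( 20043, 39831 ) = 51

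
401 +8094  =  8495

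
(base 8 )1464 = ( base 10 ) 820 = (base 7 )2251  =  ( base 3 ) 1010101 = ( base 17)2E4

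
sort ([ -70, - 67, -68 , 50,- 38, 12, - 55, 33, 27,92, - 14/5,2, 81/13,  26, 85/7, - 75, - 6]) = [ - 75, - 70, - 68, - 67,  -  55, - 38, - 6, - 14/5, 2 , 81/13 , 12,85/7, 26, 27,33, 50,92]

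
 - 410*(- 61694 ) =25294540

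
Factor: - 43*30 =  - 2^1*3^1*5^1*43^1 =-1290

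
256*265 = 67840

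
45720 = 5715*8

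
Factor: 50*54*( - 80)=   -  216000 = - 2^6*3^3 *5^3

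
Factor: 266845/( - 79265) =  -643/191= - 191^( - 1 )*643^1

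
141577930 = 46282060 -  - 95295870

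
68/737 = 68/737 =0.09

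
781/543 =1 + 238/543 = 1.44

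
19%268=19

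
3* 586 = 1758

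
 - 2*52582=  - 105164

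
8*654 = 5232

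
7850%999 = 857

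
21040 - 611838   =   - 590798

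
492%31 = 27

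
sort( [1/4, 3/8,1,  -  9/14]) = [ - 9/14, 1/4,3/8, 1 ] 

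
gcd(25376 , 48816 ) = 16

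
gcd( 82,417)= 1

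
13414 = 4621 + 8793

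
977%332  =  313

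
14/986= 7/493 = 0.01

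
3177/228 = 13+71/76= 13.93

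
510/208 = 2 + 47/104 = 2.45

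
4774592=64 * 74603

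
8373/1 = 8373 = 8373.00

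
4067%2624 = 1443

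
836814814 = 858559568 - 21744754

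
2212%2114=98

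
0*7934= 0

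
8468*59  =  499612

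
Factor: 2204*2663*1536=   9015171072 = 2^11*3^1*19^1*29^1*2663^1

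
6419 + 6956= 13375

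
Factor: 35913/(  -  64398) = -11971/21466  =  - 2^( - 1)*10733^(-1)* 11971^1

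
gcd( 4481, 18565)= 1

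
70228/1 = 70228 = 70228.00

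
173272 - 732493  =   - 559221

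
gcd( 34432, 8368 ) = 16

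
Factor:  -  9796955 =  - 5^1*7^1 * 279913^1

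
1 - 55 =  - 54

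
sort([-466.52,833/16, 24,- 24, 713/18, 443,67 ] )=[  -  466.52, - 24, 24, 713/18, 833/16, 67,443 ]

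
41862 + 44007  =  85869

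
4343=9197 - 4854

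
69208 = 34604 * 2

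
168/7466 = 84/3733 = 0.02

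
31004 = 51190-20186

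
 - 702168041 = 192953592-895121633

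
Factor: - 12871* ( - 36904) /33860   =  118747846/8465 =2^1 * 5^( - 1)*7^1*61^1*211^1*659^1*1693^( - 1) 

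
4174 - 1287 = 2887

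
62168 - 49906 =12262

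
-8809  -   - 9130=321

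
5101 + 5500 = 10601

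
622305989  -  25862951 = 596443038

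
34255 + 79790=114045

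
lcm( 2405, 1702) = 110630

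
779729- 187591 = 592138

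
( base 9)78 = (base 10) 71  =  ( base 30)2B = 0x47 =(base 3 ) 2122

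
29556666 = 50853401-21296735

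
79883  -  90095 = - 10212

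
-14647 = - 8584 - 6063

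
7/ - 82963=  -  7/82963 = - 0.00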